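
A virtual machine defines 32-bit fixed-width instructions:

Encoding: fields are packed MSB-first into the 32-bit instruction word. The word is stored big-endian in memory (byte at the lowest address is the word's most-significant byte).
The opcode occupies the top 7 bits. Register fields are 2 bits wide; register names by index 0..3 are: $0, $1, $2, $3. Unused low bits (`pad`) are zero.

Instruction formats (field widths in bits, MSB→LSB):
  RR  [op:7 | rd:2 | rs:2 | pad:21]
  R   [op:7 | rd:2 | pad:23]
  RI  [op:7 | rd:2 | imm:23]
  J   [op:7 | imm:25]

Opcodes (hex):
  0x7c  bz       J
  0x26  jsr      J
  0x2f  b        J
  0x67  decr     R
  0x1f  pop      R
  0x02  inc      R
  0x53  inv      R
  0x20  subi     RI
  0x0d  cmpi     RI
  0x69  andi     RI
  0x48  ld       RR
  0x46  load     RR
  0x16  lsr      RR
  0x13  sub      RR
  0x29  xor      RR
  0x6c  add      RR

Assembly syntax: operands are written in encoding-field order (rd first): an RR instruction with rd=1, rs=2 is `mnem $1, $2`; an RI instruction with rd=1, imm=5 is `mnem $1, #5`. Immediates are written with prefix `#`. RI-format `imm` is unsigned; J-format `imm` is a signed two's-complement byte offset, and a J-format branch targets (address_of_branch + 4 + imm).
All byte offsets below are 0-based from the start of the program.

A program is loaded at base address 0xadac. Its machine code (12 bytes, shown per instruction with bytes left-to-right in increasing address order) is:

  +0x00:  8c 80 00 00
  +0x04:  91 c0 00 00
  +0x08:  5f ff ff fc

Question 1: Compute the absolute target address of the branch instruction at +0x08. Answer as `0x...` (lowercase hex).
0xadb4

[08] 5f ff ff fc → 0x5ffffffc
  top 7b → 0x2f → b [J]
  [24:0] imm=33554428 (s25→-4) = #-4
  target = base 0xadac + off 0x08 + 4 + imm -4 = 0xadb4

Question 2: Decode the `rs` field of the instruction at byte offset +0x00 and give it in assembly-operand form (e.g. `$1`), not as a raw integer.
[00] 8c 80 00 00 → 0x8c800000
  op=0x8c800000>>25=0x46 ⇒ load (RR)
  rd: (w>>23)&0x3=0x1 → $1
  rs: (w>>21)&0x3=0x0 → $0

$0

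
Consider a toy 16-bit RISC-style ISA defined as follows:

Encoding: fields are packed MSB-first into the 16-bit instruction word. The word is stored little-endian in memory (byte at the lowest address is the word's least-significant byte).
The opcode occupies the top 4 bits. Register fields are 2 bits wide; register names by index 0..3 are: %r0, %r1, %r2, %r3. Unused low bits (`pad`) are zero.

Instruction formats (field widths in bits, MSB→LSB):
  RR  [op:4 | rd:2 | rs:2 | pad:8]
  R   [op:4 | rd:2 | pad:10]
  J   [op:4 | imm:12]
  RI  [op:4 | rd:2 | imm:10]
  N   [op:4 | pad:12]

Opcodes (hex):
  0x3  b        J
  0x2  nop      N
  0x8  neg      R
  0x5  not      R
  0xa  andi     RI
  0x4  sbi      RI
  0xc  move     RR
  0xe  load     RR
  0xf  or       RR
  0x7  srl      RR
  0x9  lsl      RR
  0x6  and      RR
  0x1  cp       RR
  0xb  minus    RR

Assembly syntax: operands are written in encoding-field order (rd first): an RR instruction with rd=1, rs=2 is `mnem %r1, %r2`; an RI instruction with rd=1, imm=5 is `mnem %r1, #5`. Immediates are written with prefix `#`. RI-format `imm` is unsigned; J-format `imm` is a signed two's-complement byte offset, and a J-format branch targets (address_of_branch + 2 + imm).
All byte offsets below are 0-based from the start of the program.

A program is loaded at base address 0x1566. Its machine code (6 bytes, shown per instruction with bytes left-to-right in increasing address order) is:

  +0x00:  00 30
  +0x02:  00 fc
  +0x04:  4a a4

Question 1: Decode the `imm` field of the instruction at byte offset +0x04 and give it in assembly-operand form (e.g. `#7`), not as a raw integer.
off 0x04: read 4a a4 as little → 0xa44a
  op=0xa44a>>12=0xa ⇒ andi (RI)
  rd@[11:10]=0x1 ⇒ %r1
  imm@[9:0]=0x4a ⇒ #74

#74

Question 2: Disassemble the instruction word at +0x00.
b #0

off 0x00: read 00 30 as little → 0x3000
  opcode bits[15:12]=0x3: b/J
  imm@[11:0]=0x0 ⇒ #0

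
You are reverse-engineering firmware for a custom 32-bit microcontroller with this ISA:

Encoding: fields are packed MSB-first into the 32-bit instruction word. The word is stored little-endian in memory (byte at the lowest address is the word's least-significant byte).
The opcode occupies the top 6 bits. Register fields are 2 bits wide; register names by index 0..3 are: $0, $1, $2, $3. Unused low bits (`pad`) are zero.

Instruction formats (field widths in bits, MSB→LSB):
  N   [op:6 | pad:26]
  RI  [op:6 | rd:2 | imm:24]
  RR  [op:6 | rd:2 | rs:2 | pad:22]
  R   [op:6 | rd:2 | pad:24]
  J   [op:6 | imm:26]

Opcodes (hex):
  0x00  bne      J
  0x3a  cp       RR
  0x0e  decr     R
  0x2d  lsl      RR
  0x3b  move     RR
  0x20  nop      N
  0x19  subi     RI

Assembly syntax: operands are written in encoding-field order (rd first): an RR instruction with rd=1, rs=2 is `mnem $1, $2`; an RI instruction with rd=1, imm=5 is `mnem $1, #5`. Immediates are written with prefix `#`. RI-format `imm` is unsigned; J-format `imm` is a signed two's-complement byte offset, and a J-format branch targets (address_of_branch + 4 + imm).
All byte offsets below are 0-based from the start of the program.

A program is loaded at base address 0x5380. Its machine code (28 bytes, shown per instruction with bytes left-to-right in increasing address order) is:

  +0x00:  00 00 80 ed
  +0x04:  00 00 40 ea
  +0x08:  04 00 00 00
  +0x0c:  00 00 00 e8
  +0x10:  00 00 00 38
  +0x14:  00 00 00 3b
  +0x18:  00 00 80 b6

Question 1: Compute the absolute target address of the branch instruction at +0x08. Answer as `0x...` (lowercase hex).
@+08  little-endian(04 00 00 00) = 0x00000004
  op=0x00000004>>26=0x0 ⇒ bne (J)
  imm@[25:0]=0x4 ⇒ #4
  target = base 0x5380 + off 0x08 + 4 + imm 4 = 0x5390

0x5390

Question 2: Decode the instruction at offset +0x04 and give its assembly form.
cp $2, $1

[04] 00 00 40 ea → 0xea400000
  top 6b → 0x3a → cp [RR]
  rd: (w>>24)&0x3=0x2 → $2
  rs: (w>>22)&0x3=0x1 → $1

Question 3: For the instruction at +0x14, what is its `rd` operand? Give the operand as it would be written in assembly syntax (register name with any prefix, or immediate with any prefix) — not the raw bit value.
+0x14: 00 00 00 3b ⇒ word 0x3b000000 (little)
  op=0x3b000000>>26=0xe ⇒ decr (R)
  rd: (w>>24)&0x3=0x3 → $3

$3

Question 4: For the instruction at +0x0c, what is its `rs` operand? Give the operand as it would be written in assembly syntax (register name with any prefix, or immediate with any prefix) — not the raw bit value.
off 0x0c: read 00 00 00 e8 as little → 0xe8000000
  op=0xe8000000>>26=0x3a ⇒ cp (RR)
  rd@[25:24]=0x0 ⇒ $0
  rs@[23:22]=0x0 ⇒ $0

$0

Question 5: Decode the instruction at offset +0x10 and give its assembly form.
decr $0

off 0x10: read 00 00 00 38 as little → 0x38000000
  op=0x38000000>>26=0xe ⇒ decr (R)
  rd: (w>>24)&0x3=0x0 → $0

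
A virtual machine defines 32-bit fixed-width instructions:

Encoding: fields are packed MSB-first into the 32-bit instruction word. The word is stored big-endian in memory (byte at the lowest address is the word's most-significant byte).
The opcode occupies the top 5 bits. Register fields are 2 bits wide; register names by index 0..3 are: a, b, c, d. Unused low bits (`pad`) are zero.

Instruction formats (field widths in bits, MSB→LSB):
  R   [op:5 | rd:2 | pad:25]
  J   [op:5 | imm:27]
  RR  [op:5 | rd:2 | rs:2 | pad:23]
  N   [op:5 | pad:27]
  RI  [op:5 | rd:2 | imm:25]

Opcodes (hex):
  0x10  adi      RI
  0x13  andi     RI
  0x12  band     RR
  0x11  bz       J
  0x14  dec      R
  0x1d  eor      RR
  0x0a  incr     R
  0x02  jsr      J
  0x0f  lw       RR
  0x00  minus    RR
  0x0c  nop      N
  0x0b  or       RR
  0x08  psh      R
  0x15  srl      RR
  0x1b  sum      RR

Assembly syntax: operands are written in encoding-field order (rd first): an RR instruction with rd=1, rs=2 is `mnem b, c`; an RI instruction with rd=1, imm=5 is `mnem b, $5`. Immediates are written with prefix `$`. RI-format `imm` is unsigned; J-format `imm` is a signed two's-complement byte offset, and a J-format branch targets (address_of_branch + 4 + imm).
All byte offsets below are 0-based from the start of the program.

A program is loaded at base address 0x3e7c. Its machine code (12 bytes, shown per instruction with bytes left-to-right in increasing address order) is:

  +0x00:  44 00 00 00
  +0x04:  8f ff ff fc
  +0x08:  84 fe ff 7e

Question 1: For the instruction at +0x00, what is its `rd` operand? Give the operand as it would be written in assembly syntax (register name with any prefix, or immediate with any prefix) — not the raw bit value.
c

off 0x00: read 44 00 00 00 as big → 0x44000000
  top 5b → 0x8 → psh [R]
  rd: (w>>25)&0x3=0x2 → c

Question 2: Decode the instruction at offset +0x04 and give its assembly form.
bz $-4

@+04  big-endian(8f ff ff fc) = 0x8ffffffc
  opcode bits[31:27]=0x11: bz/J
  [26:0] imm=134217724 (s27→-4) = $-4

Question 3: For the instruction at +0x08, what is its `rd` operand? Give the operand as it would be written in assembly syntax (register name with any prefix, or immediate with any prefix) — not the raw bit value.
c

[08] 84 fe ff 7e → 0x84feff7e
  opcode bits[31:27]=0x10: adi/RI
  [26:25] rd=2 = c
  [24:0] imm=16711550 = $16711550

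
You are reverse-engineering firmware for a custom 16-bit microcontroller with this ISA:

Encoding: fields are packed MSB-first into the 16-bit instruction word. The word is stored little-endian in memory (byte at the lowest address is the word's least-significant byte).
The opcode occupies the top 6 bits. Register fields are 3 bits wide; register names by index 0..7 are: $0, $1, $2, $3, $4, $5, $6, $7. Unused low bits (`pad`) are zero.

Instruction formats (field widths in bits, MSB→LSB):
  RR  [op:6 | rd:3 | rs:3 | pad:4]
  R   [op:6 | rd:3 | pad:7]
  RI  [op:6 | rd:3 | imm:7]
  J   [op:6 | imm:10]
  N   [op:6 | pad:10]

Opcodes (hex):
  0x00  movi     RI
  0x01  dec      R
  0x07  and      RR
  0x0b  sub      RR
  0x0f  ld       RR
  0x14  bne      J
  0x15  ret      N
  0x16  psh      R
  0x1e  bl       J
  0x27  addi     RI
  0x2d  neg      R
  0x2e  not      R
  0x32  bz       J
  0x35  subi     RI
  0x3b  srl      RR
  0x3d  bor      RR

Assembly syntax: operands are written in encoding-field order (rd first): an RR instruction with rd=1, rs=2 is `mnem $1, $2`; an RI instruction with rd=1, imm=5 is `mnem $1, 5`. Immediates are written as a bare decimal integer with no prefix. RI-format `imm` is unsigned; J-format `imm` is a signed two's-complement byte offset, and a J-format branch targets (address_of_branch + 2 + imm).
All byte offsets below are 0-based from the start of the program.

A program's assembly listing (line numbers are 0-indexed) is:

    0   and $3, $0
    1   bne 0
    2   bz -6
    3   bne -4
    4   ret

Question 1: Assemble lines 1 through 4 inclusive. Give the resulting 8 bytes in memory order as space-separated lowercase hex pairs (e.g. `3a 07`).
L1: bne op=0x14:6|imm=0:10 ⇒ 0x5000 ⇒ little 00 50
L2: bz op=0x32:6|imm=-6:10 ⇒ 0xcbfa ⇒ little fa cb
L3: bne op=0x14:6|imm=-4:10 ⇒ 0x53fc ⇒ little fc 53
L4: ret op=0x15:6|pad=0:10 ⇒ 0x5400 ⇒ little 00 54

00 50 fa cb fc 53 00 54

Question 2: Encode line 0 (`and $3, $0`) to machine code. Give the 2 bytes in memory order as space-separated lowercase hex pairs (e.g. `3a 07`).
line 0 (and): pack op=0x7:6|rd=3:3|rs=0:3|pad=0:4 = 0x1d80; little→ 80 1d

80 1d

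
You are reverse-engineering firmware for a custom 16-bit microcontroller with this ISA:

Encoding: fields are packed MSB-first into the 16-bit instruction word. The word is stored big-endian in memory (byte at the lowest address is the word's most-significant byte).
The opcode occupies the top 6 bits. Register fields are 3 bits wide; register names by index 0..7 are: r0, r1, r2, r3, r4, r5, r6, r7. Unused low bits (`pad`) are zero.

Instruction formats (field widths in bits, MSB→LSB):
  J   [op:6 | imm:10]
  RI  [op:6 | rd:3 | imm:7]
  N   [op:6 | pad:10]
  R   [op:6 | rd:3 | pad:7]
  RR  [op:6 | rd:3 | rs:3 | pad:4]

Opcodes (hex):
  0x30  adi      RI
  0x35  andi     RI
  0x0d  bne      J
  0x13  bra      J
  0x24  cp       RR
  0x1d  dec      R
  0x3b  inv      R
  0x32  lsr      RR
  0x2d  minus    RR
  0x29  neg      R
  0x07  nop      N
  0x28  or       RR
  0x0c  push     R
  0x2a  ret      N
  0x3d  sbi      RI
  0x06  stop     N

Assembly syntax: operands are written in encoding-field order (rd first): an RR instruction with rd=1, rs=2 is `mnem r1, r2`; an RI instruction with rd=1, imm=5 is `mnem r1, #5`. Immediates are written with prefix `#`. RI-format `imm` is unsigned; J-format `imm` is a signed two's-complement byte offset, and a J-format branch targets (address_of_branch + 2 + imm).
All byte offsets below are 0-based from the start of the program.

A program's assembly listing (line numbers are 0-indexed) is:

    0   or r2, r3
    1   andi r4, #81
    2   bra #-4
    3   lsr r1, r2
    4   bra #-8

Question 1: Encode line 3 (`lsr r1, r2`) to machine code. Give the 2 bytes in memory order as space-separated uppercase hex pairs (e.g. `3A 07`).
C8 A0

3. lsr fields op=0x32:6|rd=1:3|rs=2:3|pad=0:4 → word c8a0h → c8 a0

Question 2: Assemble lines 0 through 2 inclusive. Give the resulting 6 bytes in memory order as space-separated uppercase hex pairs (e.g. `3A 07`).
A1 30 D6 51 4F FC

L0: or op=0x28:6|rd=2:3|rs=3:3|pad=0:4 ⇒ 0xa130 ⇒ big a1 30
L1: andi op=0x35:6|rd=4:3|imm=81:7 ⇒ 0xd651 ⇒ big d6 51
L2: bra op=0x13:6|imm=-4:10 ⇒ 0x4ffc ⇒ big 4f fc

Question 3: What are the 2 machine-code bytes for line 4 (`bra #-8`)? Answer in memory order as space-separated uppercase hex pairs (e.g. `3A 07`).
L4: bra op=0x13:6|imm=-8:10 ⇒ 0x4ff8 ⇒ big 4f f8

4F F8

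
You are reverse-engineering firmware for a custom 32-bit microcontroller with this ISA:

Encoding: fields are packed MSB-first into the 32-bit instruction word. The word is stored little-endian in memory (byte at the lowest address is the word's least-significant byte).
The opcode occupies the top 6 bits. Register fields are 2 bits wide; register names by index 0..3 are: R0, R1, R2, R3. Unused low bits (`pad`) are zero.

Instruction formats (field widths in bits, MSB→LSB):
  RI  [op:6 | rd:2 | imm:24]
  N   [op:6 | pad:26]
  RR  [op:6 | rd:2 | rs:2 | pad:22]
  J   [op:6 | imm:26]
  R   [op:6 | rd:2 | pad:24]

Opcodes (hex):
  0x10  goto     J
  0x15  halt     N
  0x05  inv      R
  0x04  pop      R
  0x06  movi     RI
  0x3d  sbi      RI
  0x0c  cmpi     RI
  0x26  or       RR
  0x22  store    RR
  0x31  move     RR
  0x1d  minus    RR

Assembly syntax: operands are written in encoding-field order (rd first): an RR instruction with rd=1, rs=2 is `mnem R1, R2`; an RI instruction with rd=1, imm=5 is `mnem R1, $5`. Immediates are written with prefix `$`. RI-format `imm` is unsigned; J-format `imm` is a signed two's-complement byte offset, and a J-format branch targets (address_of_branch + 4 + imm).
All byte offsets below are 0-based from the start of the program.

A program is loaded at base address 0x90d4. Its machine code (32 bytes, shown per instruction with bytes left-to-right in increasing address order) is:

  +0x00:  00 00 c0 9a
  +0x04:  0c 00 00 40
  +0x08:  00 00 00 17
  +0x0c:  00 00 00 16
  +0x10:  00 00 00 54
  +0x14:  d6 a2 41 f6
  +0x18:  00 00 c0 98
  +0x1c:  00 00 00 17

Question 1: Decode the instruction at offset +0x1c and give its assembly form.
+0x1c: 00 00 00 17 ⇒ word 0x17000000 (little)
  top 6b → 0x5 → inv [R]
  rd: (w>>24)&0x3=0x3 → R3

inv R3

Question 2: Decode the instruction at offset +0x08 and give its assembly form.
[08] 00 00 00 17 → 0x17000000
  op=0x17000000>>26=0x5 ⇒ inv (R)
  rd: (w>>24)&0x3=0x3 → R3

inv R3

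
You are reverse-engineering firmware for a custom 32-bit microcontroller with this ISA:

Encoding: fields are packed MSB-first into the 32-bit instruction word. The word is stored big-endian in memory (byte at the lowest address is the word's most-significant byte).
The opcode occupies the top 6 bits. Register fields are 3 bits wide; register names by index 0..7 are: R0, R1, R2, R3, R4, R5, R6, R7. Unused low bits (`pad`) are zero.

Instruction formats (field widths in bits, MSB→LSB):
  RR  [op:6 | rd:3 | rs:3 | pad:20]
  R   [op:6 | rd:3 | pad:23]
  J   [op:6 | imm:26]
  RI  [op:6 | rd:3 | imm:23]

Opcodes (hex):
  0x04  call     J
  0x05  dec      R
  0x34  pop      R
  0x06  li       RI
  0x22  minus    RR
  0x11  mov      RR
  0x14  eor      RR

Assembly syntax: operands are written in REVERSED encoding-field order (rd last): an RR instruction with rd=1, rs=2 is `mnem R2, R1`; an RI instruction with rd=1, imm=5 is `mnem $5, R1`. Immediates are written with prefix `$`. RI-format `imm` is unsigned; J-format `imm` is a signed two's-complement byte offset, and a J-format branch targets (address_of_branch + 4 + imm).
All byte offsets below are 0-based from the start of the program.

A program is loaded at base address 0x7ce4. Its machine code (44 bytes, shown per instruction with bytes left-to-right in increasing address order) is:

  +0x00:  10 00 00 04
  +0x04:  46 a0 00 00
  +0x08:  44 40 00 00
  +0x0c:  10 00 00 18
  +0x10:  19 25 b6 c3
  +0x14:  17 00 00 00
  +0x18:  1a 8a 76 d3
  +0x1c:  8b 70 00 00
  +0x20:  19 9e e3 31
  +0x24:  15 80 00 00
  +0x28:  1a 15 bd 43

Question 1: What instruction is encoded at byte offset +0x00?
call $4

off 0x00: read 10 00 00 04 as big → 0x10000004
  op=0x10000004>>26=0x4 ⇒ call (J)
  imm@[25:0]=0x4 ⇒ $4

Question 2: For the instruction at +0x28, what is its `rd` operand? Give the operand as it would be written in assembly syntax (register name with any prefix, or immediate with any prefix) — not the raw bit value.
R4

[28] 1a 15 bd 43 → 0x1a15bd43
  opcode bits[31:26]=0x6: li/RI
  rd: (w>>23)&0x7=0x4 → R4
  imm: (w>>0)&0x7fffff=0x15bd43 → $1424707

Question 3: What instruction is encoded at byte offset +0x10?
@+10  big-endian(19 25 b6 c3) = 0x1925b6c3
  opcode bits[31:26]=0x6: li/RI
  rd@[25:23]=0x2 ⇒ R2
  imm@[22:0]=0x25b6c3 ⇒ $2471619

li $2471619, R2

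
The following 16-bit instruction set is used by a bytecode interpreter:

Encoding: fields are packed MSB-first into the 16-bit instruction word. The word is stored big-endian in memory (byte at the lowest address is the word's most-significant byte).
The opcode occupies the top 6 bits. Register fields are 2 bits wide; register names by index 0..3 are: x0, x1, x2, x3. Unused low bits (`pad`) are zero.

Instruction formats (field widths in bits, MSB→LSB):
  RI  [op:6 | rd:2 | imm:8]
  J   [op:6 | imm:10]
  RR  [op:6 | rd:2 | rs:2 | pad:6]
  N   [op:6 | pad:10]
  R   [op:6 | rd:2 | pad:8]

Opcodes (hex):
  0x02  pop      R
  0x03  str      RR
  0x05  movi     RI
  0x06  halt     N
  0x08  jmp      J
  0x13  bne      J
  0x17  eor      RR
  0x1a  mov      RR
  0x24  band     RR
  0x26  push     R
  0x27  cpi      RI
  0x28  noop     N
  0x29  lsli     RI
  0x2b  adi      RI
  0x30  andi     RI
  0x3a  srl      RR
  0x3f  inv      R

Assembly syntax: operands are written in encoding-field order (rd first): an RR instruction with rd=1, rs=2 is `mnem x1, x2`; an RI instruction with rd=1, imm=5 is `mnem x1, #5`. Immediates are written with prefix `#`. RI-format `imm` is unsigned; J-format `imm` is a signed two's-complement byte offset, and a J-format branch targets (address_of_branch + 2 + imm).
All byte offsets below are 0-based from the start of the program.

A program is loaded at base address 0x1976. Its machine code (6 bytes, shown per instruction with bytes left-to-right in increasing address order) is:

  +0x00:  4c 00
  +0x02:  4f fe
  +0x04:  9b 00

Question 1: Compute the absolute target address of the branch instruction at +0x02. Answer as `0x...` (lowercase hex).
[02] 4f fe → 0x4ffe
  top 6b → 0x13 → bne [J]
  [9:0] imm=1022 (s10→-2) = #-2
  target = base 0x1976 + off 0x02 + 2 + imm -2 = 0x1978

0x1978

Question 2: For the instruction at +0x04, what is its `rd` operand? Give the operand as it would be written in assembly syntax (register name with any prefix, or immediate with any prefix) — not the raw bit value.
x3

+0x04: 9b 00 ⇒ word 0x9b00 (big)
  op=0x9b00>>10=0x26 ⇒ push (R)
  rd: (w>>8)&0x3=0x3 → x3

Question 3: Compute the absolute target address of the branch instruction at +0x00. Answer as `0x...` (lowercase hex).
off 0x00: read 4c 00 as big → 0x4c00
  op=0x4c00>>10=0x13 ⇒ bne (J)
  imm: (w>>0)&0x3ff=0x0 → #0
  target = base 0x1976 + off 0x00 + 2 + imm 0 = 0x1978

0x1978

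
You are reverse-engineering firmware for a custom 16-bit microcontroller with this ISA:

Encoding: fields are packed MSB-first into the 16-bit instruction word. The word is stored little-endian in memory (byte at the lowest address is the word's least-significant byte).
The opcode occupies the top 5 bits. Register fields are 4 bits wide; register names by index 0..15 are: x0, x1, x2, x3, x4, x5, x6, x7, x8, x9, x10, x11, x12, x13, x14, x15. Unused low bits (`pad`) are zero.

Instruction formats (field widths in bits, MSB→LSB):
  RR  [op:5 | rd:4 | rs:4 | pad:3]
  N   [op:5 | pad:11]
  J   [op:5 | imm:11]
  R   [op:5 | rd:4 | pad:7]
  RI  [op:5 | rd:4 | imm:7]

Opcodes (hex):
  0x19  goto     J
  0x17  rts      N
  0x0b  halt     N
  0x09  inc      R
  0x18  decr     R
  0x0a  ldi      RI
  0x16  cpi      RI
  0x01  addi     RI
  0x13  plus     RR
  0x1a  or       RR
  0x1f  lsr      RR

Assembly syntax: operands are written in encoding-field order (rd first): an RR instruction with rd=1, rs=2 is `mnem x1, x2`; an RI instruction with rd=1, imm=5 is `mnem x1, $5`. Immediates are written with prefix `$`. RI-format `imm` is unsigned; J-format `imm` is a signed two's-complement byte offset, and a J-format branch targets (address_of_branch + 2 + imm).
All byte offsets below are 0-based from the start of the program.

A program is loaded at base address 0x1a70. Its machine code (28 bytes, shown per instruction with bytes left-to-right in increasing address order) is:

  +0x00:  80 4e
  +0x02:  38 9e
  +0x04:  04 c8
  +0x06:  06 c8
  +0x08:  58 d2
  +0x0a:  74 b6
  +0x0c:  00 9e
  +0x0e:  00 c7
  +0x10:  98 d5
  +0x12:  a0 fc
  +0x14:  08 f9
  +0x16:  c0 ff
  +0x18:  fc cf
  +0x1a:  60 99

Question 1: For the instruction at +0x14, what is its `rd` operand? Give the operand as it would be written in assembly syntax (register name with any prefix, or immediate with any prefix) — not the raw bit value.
+0x14: 08 f9 ⇒ word 0xf908 (little)
  top 5b → 0x1f → lsr [RR]
  [10:7] rd=2 = x2
  [6:3] rs=1 = x1

x2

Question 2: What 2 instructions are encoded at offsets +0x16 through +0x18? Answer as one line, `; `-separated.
lsr x15, x8; goto $-4

+0x16: c0 ff ⇒ word 0xffc0 (little)
  opcode bits[15:11]=0x1f: lsr/RR
  [10:7] rd=15 = x15
  [6:3] rs=8 = x8
+0x18: fc cf ⇒ word 0xcffc (little)
  opcode bits[15:11]=0x19: goto/J
  [10:0] imm=2044 (s11→-4) = $-4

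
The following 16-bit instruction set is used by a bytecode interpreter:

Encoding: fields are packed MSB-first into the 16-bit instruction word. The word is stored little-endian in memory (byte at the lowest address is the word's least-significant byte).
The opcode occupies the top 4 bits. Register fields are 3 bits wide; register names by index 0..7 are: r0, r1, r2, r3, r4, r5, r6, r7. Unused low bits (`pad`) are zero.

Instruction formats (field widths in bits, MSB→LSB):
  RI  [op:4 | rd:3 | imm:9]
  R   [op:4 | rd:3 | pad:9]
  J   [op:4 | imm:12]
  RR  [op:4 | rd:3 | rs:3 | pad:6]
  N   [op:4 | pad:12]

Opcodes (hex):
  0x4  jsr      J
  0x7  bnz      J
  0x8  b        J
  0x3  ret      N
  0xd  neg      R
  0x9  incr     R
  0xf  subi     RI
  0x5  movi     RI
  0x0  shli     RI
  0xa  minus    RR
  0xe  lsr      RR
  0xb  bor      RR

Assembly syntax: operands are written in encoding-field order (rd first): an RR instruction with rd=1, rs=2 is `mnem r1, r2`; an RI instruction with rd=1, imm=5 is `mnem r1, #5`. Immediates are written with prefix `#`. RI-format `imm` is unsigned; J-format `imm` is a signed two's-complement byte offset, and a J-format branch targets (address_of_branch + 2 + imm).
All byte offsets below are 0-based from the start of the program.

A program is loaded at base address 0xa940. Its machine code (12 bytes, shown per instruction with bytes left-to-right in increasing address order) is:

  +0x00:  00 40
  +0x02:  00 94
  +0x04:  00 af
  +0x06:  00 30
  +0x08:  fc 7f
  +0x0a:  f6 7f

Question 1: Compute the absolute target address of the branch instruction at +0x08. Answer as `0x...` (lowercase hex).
0xa946

@+08  little-endian(fc 7f) = 0x7ffc
  opcode bits[15:12]=0x7: bnz/J
  imm@[11:0]=0xffc (s12→-4) ⇒ #-4
  target = base 0xa940 + off 0x08 + 2 + imm -4 = 0xa946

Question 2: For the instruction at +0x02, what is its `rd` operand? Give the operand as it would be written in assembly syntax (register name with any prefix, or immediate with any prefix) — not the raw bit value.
@+02  little-endian(00 94) = 0x9400
  op=0x9400>>12=0x9 ⇒ incr (R)
  [11:9] rd=2 = r2

r2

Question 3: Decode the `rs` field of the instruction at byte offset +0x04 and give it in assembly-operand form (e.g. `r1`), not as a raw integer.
+0x04: 00 af ⇒ word 0xaf00 (little)
  opcode bits[15:12]=0xa: minus/RR
  [11:9] rd=7 = r7
  [8:6] rs=4 = r4

r4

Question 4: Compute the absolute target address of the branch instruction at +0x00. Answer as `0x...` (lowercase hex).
0xa942

off 0x00: read 00 40 as little → 0x4000
  opcode bits[15:12]=0x4: jsr/J
  imm: (w>>0)&0xfff=0x0 → #0
  target = base 0xa940 + off 0x00 + 2 + imm 0 = 0xa942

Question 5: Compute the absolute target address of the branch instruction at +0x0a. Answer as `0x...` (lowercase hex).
0xa942

+0x0a: f6 7f ⇒ word 0x7ff6 (little)
  top 4b → 0x7 → bnz [J]
  [11:0] imm=4086 (s12→-10) = #-10
  target = base 0xa940 + off 0x0a + 2 + imm -10 = 0xa942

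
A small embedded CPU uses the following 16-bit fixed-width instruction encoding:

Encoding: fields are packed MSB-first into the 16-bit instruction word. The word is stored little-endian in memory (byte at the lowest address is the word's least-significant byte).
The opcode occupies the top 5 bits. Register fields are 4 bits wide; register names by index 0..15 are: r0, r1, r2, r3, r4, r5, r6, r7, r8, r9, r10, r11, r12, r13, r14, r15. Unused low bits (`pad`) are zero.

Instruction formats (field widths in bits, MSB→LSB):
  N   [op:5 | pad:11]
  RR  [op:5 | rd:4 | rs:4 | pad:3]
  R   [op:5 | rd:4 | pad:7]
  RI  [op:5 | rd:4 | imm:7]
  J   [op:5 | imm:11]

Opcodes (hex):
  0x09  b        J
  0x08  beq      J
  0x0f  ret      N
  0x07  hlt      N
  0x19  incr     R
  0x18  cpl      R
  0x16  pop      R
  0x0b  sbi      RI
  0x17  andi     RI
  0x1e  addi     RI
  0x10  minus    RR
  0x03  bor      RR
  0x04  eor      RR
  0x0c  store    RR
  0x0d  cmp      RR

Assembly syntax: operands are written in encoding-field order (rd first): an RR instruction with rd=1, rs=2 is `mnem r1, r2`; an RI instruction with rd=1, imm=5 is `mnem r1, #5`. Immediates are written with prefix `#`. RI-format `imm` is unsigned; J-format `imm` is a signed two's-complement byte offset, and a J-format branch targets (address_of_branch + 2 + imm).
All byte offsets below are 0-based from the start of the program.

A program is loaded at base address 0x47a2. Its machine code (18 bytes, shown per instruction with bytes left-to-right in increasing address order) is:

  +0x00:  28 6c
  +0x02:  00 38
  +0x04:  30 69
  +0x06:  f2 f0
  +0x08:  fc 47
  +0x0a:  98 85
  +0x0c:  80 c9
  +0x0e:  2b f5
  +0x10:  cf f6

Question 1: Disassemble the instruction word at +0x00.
+0x00: 28 6c ⇒ word 0x6c28 (little)
  top 5b → 0xd → cmp [RR]
  rd@[10:7]=0x8 ⇒ r8
  rs@[6:3]=0x5 ⇒ r5

cmp r8, r5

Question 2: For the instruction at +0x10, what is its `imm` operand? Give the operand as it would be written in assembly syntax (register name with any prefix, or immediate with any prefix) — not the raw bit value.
#79

+0x10: cf f6 ⇒ word 0xf6cf (little)
  opcode bits[15:11]=0x1e: addi/RI
  rd@[10:7]=0xd ⇒ r13
  imm@[6:0]=0x4f ⇒ #79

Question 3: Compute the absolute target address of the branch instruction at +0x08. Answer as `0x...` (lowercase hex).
0x47a8

+0x08: fc 47 ⇒ word 0x47fc (little)
  opcode bits[15:11]=0x8: beq/J
  imm@[10:0]=0x7fc (s11→-4) ⇒ #-4
  target = base 0x47a2 + off 0x08 + 2 + imm -4 = 0x47a8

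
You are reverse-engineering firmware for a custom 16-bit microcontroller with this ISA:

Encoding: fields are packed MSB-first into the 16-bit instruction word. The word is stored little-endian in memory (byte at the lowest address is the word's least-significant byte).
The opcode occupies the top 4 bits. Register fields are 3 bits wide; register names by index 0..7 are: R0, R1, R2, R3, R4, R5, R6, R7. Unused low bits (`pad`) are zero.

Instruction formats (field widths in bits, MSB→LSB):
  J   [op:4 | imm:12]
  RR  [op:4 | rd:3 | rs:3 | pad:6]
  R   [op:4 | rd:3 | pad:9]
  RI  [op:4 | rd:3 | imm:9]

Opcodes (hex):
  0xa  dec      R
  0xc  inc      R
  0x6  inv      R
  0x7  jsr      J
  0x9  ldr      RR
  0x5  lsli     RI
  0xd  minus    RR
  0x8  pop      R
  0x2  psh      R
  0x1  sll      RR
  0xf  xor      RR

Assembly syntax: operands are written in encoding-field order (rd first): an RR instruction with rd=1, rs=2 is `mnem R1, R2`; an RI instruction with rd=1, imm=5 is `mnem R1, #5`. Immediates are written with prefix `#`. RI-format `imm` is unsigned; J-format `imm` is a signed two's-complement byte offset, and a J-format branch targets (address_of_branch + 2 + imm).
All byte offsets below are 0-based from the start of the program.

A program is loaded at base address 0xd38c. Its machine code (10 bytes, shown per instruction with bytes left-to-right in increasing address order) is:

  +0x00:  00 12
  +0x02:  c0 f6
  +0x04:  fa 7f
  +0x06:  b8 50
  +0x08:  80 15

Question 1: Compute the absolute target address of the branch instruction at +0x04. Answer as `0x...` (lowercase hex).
0xd38c

off 0x04: read fa 7f as little → 0x7ffa
  opcode bits[15:12]=0x7: jsr/J
  imm@[11:0]=0xffa (s12→-6) ⇒ #-6
  target = base 0xd38c + off 0x04 + 2 + imm -6 = 0xd38c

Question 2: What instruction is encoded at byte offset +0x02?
xor R3, R3

off 0x02: read c0 f6 as little → 0xf6c0
  op=0xf6c0>>12=0xf ⇒ xor (RR)
  [11:9] rd=3 = R3
  [8:6] rs=3 = R3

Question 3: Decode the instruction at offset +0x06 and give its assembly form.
lsli R0, #184

@+06  little-endian(b8 50) = 0x50b8
  top 4b → 0x5 → lsli [RI]
  rd@[11:9]=0x0 ⇒ R0
  imm@[8:0]=0xb8 ⇒ #184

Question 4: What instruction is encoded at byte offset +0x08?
sll R2, R6

+0x08: 80 15 ⇒ word 0x1580 (little)
  op=0x1580>>12=0x1 ⇒ sll (RR)
  [11:9] rd=2 = R2
  [8:6] rs=6 = R6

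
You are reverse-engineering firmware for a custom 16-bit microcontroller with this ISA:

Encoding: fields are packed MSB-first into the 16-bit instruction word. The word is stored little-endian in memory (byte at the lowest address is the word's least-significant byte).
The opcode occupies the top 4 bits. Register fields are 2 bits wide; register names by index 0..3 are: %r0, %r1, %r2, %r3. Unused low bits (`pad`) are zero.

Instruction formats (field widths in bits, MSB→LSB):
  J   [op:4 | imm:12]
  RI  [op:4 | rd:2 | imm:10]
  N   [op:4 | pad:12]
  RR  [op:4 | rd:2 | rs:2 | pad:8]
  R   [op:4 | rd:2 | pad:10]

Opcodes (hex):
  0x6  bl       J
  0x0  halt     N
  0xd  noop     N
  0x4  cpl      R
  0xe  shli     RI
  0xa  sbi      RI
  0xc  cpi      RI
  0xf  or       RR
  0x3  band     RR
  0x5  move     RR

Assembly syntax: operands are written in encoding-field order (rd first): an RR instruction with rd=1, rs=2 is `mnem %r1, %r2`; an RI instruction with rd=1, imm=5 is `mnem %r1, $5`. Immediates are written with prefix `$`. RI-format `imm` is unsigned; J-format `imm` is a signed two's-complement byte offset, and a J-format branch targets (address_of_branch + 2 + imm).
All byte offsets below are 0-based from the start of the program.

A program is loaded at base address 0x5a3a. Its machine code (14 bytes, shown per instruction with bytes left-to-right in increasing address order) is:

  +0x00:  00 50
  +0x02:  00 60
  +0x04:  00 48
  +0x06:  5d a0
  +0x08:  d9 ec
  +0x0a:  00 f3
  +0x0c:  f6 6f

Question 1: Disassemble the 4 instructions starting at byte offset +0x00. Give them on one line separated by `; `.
[00] 00 50 → 0x5000
  op=0x5000>>12=0x5 ⇒ move (RR)
  rd@[11:10]=0x0 ⇒ %r0
  rs@[9:8]=0x0 ⇒ %r0
[02] 00 60 → 0x6000
  op=0x6000>>12=0x6 ⇒ bl (J)
  imm@[11:0]=0x0 ⇒ $0
[04] 00 48 → 0x4800
  op=0x4800>>12=0x4 ⇒ cpl (R)
  rd@[11:10]=0x2 ⇒ %r2
[06] 5d a0 → 0xa05d
  op=0xa05d>>12=0xa ⇒ sbi (RI)
  rd@[11:10]=0x0 ⇒ %r0
  imm@[9:0]=0x5d ⇒ $93

move %r0, %r0; bl $0; cpl %r2; sbi %r0, $93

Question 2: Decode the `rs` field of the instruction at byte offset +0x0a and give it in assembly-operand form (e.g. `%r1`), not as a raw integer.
[0a] 00 f3 → 0xf300
  top 4b → 0xf → or [RR]
  rd: (w>>10)&0x3=0x0 → %r0
  rs: (w>>8)&0x3=0x3 → %r3

%r3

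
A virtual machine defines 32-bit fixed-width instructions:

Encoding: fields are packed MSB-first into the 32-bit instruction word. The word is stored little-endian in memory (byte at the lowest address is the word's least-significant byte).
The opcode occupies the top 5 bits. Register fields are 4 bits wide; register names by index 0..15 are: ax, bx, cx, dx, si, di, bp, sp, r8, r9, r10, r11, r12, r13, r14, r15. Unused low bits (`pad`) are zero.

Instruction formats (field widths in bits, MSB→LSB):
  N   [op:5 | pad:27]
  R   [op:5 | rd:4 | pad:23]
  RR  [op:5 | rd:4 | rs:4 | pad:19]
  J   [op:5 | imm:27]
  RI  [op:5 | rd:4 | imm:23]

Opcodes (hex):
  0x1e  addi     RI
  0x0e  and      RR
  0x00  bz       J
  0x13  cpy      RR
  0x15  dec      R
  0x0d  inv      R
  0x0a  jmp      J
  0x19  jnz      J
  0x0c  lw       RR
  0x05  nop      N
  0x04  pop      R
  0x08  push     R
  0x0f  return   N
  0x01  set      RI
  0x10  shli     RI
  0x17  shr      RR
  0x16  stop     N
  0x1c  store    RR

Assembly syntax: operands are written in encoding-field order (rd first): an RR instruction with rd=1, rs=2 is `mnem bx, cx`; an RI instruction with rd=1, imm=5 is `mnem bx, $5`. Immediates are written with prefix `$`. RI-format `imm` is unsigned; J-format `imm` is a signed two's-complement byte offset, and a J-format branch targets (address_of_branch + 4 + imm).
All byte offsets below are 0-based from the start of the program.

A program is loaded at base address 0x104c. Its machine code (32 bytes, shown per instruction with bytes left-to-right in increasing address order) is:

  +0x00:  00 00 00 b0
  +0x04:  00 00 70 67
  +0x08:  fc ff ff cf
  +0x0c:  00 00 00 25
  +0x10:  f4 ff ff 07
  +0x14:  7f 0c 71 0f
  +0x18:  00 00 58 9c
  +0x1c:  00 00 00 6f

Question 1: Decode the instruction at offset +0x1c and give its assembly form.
inv r14

@+1c  little-endian(00 00 00 6f) = 0x6f000000
  opcode bits[31:27]=0xd: inv/R
  rd@[26:23]=0xe ⇒ r14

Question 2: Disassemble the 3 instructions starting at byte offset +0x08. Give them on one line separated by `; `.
off 0x08: read fc ff ff cf as little → 0xcffffffc
  opcode bits[31:27]=0x19: jnz/J
  imm: (w>>0)&0x7ffffff=0x7fffffc (s27→-4) → $-4
off 0x0c: read 00 00 00 25 as little → 0x25000000
  opcode bits[31:27]=0x4: pop/R
  rd: (w>>23)&0xf=0xa → r10
off 0x10: read f4 ff ff 07 as little → 0x07fffff4
  opcode bits[31:27]=0x0: bz/J
  imm: (w>>0)&0x7ffffff=0x7fffff4 (s27→-12) → $-12

jnz $-4; pop r10; bz $-12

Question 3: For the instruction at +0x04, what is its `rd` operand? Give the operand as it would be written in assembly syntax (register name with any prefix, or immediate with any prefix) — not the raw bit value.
r14

off 0x04: read 00 00 70 67 as little → 0x67700000
  top 5b → 0xc → lw [RR]
  rd@[26:23]=0xe ⇒ r14
  rs@[22:19]=0xe ⇒ r14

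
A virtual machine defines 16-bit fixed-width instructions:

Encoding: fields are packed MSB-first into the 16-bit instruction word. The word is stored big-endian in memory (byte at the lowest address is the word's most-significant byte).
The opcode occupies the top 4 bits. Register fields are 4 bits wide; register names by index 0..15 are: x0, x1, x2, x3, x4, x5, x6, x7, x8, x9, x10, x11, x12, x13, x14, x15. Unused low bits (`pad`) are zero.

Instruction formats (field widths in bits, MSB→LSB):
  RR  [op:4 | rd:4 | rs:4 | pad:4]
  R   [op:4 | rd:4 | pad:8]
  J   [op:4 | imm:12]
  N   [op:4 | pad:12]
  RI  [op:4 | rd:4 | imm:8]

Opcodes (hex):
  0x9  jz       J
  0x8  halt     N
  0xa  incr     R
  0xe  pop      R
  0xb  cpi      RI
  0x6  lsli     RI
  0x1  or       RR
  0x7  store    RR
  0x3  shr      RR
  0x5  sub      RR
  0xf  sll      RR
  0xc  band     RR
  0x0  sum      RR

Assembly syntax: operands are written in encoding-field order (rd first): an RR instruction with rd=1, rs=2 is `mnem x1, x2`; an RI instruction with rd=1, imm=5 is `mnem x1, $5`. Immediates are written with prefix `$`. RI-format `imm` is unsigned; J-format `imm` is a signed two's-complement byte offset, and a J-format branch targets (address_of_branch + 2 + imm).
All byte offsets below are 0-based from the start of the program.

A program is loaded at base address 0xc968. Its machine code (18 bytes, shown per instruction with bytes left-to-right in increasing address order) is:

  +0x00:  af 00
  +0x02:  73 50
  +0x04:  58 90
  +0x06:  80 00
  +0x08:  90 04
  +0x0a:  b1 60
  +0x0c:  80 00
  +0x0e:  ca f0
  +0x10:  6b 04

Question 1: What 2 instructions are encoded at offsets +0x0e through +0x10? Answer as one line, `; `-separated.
off 0x0e: read ca f0 as big → 0xcaf0
  op=0xcaf0>>12=0xc ⇒ band (RR)
  [11:8] rd=10 = x10
  [7:4] rs=15 = x15
off 0x10: read 6b 04 as big → 0x6b04
  op=0x6b04>>12=0x6 ⇒ lsli (RI)
  [11:8] rd=11 = x11
  [7:0] imm=4 = $4

band x10, x15; lsli x11, $4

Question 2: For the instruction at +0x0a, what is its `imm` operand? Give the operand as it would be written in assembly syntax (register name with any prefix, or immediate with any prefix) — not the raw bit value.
$96

[0a] b1 60 → 0xb160
  top 4b → 0xb → cpi [RI]
  rd: (w>>8)&0xf=0x1 → x1
  imm: (w>>0)&0xff=0x60 → $96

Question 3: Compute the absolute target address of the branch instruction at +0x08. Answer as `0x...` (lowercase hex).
0xc976

off 0x08: read 90 04 as big → 0x9004
  top 4b → 0x9 → jz [J]
  imm@[11:0]=0x4 ⇒ $4
  target = base 0xc968 + off 0x08 + 2 + imm 4 = 0xc976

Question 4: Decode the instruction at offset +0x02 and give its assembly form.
+0x02: 73 50 ⇒ word 0x7350 (big)
  opcode bits[15:12]=0x7: store/RR
  [11:8] rd=3 = x3
  [7:4] rs=5 = x5

store x3, x5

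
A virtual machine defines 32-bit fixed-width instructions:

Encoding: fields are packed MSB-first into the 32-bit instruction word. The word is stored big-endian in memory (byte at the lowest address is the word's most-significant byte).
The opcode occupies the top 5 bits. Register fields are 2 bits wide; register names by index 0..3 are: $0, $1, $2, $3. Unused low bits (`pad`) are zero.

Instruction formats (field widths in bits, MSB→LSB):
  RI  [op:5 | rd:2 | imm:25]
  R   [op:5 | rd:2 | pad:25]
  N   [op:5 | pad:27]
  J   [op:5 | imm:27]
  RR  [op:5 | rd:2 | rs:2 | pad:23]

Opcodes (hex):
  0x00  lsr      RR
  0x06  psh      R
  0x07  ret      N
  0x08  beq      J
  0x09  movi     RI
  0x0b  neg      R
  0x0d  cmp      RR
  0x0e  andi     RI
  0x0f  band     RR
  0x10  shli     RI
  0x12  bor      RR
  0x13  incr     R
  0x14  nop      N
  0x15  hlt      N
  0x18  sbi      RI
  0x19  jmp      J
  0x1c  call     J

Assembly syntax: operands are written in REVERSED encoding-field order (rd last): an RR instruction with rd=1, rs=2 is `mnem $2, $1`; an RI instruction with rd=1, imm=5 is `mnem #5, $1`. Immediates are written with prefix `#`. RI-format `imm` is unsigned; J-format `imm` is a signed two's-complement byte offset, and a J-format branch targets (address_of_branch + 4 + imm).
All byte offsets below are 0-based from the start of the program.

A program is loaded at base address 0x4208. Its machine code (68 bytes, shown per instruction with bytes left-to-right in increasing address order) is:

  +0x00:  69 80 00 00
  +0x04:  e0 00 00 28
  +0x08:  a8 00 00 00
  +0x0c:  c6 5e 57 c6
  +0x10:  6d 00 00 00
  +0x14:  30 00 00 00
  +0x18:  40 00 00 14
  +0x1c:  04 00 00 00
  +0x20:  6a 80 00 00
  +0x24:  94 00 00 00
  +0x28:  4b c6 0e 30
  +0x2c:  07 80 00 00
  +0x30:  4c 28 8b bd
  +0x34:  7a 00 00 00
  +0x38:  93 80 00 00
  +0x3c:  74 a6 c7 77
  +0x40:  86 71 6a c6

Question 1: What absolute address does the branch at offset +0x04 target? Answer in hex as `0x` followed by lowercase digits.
[04] e0 00 00 28 → 0xe0000028
  opcode bits[31:27]=0x1c: call/J
  imm@[26:0]=0x28 ⇒ #40
  target = base 0x4208 + off 0x04 + 4 + imm 40 = 0x4238

0x4238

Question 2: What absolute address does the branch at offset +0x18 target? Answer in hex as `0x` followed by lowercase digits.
off 0x18: read 40 00 00 14 as big → 0x40000014
  op=0x40000014>>27=0x8 ⇒ beq (J)
  imm: (w>>0)&0x7ffffff=0x14 → #20
  target = base 0x4208 + off 0x18 + 4 + imm 20 = 0x4238

0x4238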